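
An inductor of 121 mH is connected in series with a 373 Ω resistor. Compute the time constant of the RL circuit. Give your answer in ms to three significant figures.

τ = L/R = (0.121 H)/(373 Ω) = 3.244×10^-4 s.

τ ≈ 0.324 ms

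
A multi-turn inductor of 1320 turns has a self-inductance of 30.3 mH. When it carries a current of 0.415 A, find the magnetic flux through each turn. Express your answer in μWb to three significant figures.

From L = NΦ_B/I, the flux per turn is Φ_B = LI/N.
Φ_B = (3.030×10^-2 H)(0.415 A)/1320 = 9.526×10^-6 Wb.

Φ_B ≈ 9.53 μWb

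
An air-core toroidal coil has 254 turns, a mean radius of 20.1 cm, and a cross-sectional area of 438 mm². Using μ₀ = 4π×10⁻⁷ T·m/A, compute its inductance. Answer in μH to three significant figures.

For a thin toroid, L = μ₀N²A/(2πR).
L = (4π×10⁻⁷)(254)²(4.380×10^-4) / (2π×0.201 m) = 2.812×10^-5 H.

L ≈ 28.1 μH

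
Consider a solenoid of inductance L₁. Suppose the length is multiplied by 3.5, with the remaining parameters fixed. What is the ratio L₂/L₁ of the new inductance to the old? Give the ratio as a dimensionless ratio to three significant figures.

L₂/L₁ = 0.286

For a solenoid, L ∝ μᵣN²A/ℓ.
L₂/L₁ = (3.5)^-1 = 0.286.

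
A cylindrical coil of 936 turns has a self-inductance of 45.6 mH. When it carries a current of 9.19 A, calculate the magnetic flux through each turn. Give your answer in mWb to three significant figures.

From L = NΦ_B/I, the flux per turn is Φ_B = LI/N.
Φ_B = (4.560×10^-2 H)(9.19 A)/936 = 4.477×10^-4 Wb.

Φ_B ≈ 0.448 mWb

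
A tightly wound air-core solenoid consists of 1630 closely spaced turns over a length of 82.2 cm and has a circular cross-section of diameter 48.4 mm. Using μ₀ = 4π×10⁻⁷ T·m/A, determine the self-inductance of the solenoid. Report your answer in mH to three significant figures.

A = π(d/2)² = π(2.420×10^-2 m)² = 1.840×10^-3 m².
For a long solenoid, L = μ₀N²A/ℓ.
L = (4π×10⁻⁷)(1630)²(1.840×10^-3)/(0.822 m) = 7.473×10^-3 H.

L ≈ 7.47 mH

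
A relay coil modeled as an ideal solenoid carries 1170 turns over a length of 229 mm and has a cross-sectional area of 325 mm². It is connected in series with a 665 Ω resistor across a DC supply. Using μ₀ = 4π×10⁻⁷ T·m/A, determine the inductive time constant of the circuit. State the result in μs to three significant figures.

A = 325 mm² = 3.250×10^-4 m².
L = μ₀N²A/ℓ = (4π×10⁻⁷)(1170)²(3.250×10^-4)/(0.229) = 2.441×10^-3 H.
τ = L/R = (2.441×10^-3)/(665) = 3.671×10^-6 s.

τ ≈ 3.67 μs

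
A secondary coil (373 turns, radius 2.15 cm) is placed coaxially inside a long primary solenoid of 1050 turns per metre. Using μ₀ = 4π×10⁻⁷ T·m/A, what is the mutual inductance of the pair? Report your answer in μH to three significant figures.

M ≈ 715 μH

The outer solenoid produces a uniform field B₁ = μ₀n₁I₁ across the inner coil,
so the flux linkage is N₂Φ = N₂B₁A₂ = μ₀n₁N₂A₂·I₁, giving M = μ₀n₁N₂A₂.
A₂ = πr² = π(2.150×10^-2 m)² = 1.452×10^-3 m².
M = (4π×10⁻⁷)(1050)(373)(1.452×10^-3) = 7.147×10^-4 H.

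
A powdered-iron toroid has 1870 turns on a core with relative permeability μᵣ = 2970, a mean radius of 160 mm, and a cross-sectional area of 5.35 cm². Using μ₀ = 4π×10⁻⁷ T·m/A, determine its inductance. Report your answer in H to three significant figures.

L ≈ 6.95 H

For a thin toroid, L = μ₀μᵣN²A/(2πR).
L = (4π×10⁻⁷)(2970)(1870)²(5.350×10^-4) / (2π×0.16 m) = 6.945 H.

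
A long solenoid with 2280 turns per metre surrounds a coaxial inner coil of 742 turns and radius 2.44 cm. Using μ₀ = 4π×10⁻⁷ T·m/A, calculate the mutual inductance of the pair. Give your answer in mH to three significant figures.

M ≈ 3.98 mH

The outer solenoid produces a uniform field B₁ = μ₀n₁I₁ across the inner coil,
so the flux linkage is N₂Φ = N₂B₁A₂ = μ₀n₁N₂A₂·I₁, giving M = μ₀n₁N₂A₂.
A₂ = πr² = π(2.440×10^-2 m)² = 1.870×10^-3 m².
M = (4π×10⁻⁷)(2280)(742)(1.870×10^-3) = 3.976×10^-3 H.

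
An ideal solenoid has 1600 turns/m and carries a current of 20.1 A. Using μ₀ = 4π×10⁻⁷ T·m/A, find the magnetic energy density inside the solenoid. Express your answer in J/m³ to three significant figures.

u ≈ 650 J/m³

B = μ₀nI = (4π×10⁻⁷)(1.600×10^3)(20.1) = 4.041×10^-2 T.
u = B²/(2μ₀) = (4.041×10^-2)²/(2×4π×10⁻⁷) = 649.8 J/m³.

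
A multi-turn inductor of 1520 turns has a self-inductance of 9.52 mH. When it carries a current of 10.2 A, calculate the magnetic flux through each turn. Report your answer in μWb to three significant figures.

Φ_B ≈ 63.9 μWb

From L = NΦ_B/I, the flux per turn is Φ_B = LI/N.
Φ_B = (9.520×10^-3 H)(10.2 A)/1520 = 6.388×10^-5 Wb.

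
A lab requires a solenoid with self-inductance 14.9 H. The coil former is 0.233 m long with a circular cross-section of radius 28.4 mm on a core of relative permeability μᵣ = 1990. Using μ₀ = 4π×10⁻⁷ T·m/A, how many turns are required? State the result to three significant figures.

A = πr² = π(2.840×10^-2 m)² = 2.534×10^-3 m².
From L = μ₀μᵣN²A/ℓ, N = √(Lℓ / (μ₀μᵣA)).
N = √[(14.9)(0.233) / ((4π×10⁻⁷)(1990)×2.534×10^-3)] = √(5.479×10^5) ≈ 740.2.

N ≈ 740 turns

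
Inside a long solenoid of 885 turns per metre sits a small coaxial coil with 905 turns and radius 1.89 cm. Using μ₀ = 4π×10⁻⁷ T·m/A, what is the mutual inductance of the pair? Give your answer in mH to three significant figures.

M ≈ 1.13 mH

The outer solenoid produces a uniform field B₁ = μ₀n₁I₁ across the inner coil,
so the flux linkage is N₂Φ = N₂B₁A₂ = μ₀n₁N₂A₂·I₁, giving M = μ₀n₁N₂A₂.
A₂ = πr² = π(1.890×10^-2 m)² = 1.122×10^-3 m².
M = (4π×10⁻⁷)(885)(905)(1.122×10^-3) = 1.129×10^-3 H.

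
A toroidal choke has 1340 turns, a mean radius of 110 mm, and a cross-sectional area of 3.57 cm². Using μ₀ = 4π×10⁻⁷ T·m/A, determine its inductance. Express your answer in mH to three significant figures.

L ≈ 1.17 mH

For a thin toroid, L = μ₀N²A/(2πR).
L = (4π×10⁻⁷)(1340)²(3.570×10^-4) / (2π×0.11 m) = 1.166×10^-3 H.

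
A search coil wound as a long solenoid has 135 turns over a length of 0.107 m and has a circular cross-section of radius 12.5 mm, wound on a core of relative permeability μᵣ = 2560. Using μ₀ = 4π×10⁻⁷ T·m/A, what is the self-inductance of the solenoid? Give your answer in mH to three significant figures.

L ≈ 269 mH

A = πr² = π(1.250×10^-2 m)² = 4.909×10^-4 m².
For a long solenoid, L = μ₀μᵣN²A/ℓ.
L = (4π×10⁻⁷)(2560)(135)²(4.909×10^-4)/(0.107 m) = 0.269 H.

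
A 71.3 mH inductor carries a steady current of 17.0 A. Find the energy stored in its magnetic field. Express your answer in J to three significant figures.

U ≈ 10.3 J

Stored magnetic energy: U = ½LI².
U = ½(7.130×10^-2 H)(17.0 A)² = 10.3 J.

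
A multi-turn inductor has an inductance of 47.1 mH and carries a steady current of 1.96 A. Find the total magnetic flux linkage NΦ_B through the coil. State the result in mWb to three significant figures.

NΦ_B ≈ 92.3 mWb

From L = NΦ_B/I, the flux linkage is NΦ_B = LI.
NΦ_B = (4.710×10^-2 H)(1.96 A) = 9.232×10^-2 Wb.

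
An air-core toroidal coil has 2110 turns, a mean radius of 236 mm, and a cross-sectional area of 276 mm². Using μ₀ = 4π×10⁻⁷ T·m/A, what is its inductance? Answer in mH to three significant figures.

For a thin toroid, L = μ₀N²A/(2πR).
L = (4π×10⁻⁷)(2110)²(2.760×10^-4) / (2π×0.236 m) = 1.041×10^-3 H.

L ≈ 1.04 mH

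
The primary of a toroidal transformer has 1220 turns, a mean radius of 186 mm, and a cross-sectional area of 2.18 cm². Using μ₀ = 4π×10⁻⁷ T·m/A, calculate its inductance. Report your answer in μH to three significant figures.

L ≈ 349 μH

For a thin toroid, L = μ₀N²A/(2πR).
L = (4π×10⁻⁷)(1220)²(2.180×10^-4) / (2π×0.186 m) = 3.489×10^-4 H.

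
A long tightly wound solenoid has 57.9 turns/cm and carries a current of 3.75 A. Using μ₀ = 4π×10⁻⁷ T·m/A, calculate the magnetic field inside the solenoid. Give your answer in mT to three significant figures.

B ≈ 27.3 mT

Inside a long solenoid, B = μ₀nI.
B = (4π×10⁻⁷)(5.790×10^3 m⁻¹)(3.75 A) = 2.728×10^-2 T.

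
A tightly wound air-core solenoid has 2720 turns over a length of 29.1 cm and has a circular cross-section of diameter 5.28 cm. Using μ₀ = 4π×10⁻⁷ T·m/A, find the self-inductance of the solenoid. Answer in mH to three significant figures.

A = π(d/2)² = π(2.640×10^-2 m)² = 2.190×10^-3 m².
For a long solenoid, L = μ₀N²A/ℓ.
L = (4π×10⁻⁷)(2720)²(2.190×10^-3)/(0.291 m) = 6.995×10^-2 H.

L ≈ 70.0 mH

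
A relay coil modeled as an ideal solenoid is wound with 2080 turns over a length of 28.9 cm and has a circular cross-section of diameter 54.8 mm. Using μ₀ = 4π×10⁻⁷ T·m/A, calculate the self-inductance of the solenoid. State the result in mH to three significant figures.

A = π(d/2)² = π(2.740×10^-2 m)² = 2.359×10^-3 m².
For a long solenoid, L = μ₀N²A/ℓ.
L = (4π×10⁻⁷)(2080)²(2.359×10^-3)/(0.289 m) = 4.437×10^-2 H.

L ≈ 44.4 mH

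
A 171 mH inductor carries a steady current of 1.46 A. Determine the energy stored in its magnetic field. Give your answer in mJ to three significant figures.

U ≈ 182 mJ

Stored magnetic energy: U = ½LI².
U = ½(0.171 H)(1.46 A)² = 0.1823 J.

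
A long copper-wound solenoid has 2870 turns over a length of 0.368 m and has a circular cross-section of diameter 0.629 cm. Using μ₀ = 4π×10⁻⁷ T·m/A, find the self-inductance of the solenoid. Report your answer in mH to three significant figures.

L ≈ 0.874 mH

A = π(d/2)² = π(3.145×10^-3 m)² = 3.107×10^-5 m².
For a long solenoid, L = μ₀N²A/ℓ.
L = (4π×10⁻⁷)(2870)²(3.107×10^-5)/(0.368 m) = 8.740×10^-4 H.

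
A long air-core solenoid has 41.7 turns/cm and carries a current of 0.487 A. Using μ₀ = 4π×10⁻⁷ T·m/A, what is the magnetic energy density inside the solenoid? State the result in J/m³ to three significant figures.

B = μ₀nI = (4π×10⁻⁷)(4.170×10^3)(0.487) = 2.552×10^-3 T.
u = B²/(2μ₀) = (2.552×10^-3)²/(2×4π×10⁻⁷) = 2.591 J/m³.

u ≈ 2.59 J/m³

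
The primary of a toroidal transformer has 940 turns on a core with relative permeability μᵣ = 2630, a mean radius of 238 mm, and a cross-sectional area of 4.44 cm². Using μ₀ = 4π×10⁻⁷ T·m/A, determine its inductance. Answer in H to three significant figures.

L ≈ 0.867 H

For a thin toroid, L = μ₀μᵣN²A/(2πR).
L = (4π×10⁻⁷)(2630)(940)²(4.440×10^-4) / (2π×0.238 m) = 0.8671 H.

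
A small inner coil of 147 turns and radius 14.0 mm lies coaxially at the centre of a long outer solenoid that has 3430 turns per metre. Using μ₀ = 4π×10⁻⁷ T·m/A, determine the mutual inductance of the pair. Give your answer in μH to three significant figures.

The outer solenoid produces a uniform field B₁ = μ₀n₁I₁ across the inner coil,
so the flux linkage is N₂Φ = N₂B₁A₂ = μ₀n₁N₂A₂·I₁, giving M = μ₀n₁N₂A₂.
A₂ = πr² = π(1.400×10^-2 m)² = 6.158×10^-4 m².
M = (4π×10⁻⁷)(3430)(147)(6.158×10^-4) = 3.901×10^-4 H.

M ≈ 390 μH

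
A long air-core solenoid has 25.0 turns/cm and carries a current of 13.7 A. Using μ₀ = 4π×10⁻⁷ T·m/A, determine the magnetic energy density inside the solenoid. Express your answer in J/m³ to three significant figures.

u ≈ 737 J/m³

B = μ₀nI = (4π×10⁻⁷)(2.500×10^3)(13.7) = 4.304×10^-2 T.
u = B²/(2μ₀) = (4.304×10^-2)²/(2×4π×10⁻⁷) = 737.1 J/m³.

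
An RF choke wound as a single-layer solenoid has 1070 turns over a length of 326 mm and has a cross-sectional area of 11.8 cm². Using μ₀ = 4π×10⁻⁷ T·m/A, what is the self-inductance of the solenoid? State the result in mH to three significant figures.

A = 11.8 cm² = 1.180×10^-3 m².
For a long solenoid, L = μ₀N²A/ℓ.
L = (4π×10⁻⁷)(1070)²(1.180×10^-3)/(0.326 m) = 5.208×10^-3 H.

L ≈ 5.21 mH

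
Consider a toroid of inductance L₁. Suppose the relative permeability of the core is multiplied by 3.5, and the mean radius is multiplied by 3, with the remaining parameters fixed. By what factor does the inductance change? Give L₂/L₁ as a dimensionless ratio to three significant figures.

For a toroid, L ∝ μᵣN²A/R.
L₂/L₁ = (3.5) × (3)^-1 = 1.17.

L₂/L₁ = 1.17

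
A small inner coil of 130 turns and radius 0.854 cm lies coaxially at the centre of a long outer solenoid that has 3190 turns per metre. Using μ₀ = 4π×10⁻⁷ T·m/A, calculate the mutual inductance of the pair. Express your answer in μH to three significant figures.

M ≈ 119 μH

The outer solenoid produces a uniform field B₁ = μ₀n₁I₁ across the inner coil,
so the flux linkage is N₂Φ = N₂B₁A₂ = μ₀n₁N₂A₂·I₁, giving M = μ₀n₁N₂A₂.
A₂ = πr² = π(8.540×10^-3 m)² = 2.291×10^-4 m².
M = (4π×10⁻⁷)(3190)(130)(2.291×10^-4) = 1.194×10^-4 H.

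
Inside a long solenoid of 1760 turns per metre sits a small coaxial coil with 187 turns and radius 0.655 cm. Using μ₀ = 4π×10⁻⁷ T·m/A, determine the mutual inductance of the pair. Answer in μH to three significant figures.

The outer solenoid produces a uniform field B₁ = μ₀n₁I₁ across the inner coil,
so the flux linkage is N₂Φ = N₂B₁A₂ = μ₀n₁N₂A₂·I₁, giving M = μ₀n₁N₂A₂.
A₂ = πr² = π(6.550×10^-3 m)² = 1.348×10^-4 m².
M = (4π×10⁻⁷)(1760)(187)(1.348×10^-4) = 5.574×10^-5 H.

M ≈ 55.7 μH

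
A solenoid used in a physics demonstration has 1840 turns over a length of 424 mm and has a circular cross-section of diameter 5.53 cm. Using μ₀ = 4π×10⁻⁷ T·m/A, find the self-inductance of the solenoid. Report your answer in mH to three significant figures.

L ≈ 24.1 mH

A = π(d/2)² = π(2.765×10^-2 m)² = 2.402×10^-3 m².
For a long solenoid, L = μ₀N²A/ℓ.
L = (4π×10⁻⁷)(1840)²(2.402×10^-3)/(0.424 m) = 2.410×10^-2 H.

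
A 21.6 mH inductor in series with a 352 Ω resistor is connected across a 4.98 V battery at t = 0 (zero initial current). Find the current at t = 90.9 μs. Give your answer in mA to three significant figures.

I ≈ 10.9 mA

τ = L/R = 2.160×10^-2/352 = 6.136×10^-5 s; final current I_∞ = ε/R = 4.98/352 = 1.4148×10^-2 A.
I(t) = I_∞(1 − e^(−t/τ)) with t/τ = 1.481.
I = (1.4148×10^-2)(1 − e^(−1.481)) = 1.093×10^-2 A.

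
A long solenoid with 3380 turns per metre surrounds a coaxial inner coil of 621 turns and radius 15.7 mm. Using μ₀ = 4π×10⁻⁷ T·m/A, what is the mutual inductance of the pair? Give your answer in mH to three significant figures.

M ≈ 2.04 mH

The outer solenoid produces a uniform field B₁ = μ₀n₁I₁ across the inner coil,
so the flux linkage is N₂Φ = N₂B₁A₂ = μ₀n₁N₂A₂·I₁, giving M = μ₀n₁N₂A₂.
A₂ = πr² = π(1.570×10^-2 m)² = 7.744×10^-4 m².
M = (4π×10⁻⁷)(3380)(621)(7.744×10^-4) = 2.043×10^-3 H.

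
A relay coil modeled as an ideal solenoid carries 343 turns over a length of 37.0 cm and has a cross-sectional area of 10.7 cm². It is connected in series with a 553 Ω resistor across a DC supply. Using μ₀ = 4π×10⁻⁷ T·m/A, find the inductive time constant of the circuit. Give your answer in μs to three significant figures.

τ ≈ 0.773 μs

A = 10.7 cm² = 1.070×10^-3 m².
L = μ₀N²A/ℓ = (4π×10⁻⁷)(343)²(1.070×10^-3)/(0.37) = 4.275×10^-4 H.
τ = L/R = (4.275×10^-4)/(553) = 7.731×10^-7 s.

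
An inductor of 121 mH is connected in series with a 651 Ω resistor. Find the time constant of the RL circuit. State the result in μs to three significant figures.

τ ≈ 186 μs

τ = L/R = (0.121 H)/(651 Ω) = 1.859×10^-4 s.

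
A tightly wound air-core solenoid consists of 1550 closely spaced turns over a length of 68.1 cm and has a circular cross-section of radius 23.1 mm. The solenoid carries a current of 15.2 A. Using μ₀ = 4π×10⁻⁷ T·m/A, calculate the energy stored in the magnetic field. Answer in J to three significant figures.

A = πr² = π(2.310×10^-2 m)² = 1.676×10^-3 m².
L = μ₀N²A/ℓ = (4π×10⁻⁷)(1550)²(1.676×10^-3)/(0.681) = 7.432×10^-3 H.
U = ½LI² = ½(7.432×10^-3)(15.2)² = 0.8585 J.

U ≈ 0.859 J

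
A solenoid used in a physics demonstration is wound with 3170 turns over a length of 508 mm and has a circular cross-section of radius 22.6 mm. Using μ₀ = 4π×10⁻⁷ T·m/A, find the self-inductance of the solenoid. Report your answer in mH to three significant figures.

L ≈ 39.9 mH

A = πr² = π(2.260×10^-2 m)² = 1.6046×10^-3 m².
For a long solenoid, L = μ₀N²A/ℓ.
L = (4π×10⁻⁷)(3170)²(1.6046×10^-3)/(0.508 m) = 3.989×10^-2 H.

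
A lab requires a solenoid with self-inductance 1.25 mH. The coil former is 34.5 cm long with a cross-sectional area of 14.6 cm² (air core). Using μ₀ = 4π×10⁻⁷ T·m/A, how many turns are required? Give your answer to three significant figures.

A = 14.6 cm² = 1.460×10^-3 m².
From L = μ₀N²A/ℓ, N = √(Lℓ / (μ₀A)).
N = √[(1.250×10^-3)(0.345) / ((4π×10⁻⁷)×1.460×10^-3)] = √(2.351×10^5) ≈ 484.8.

N ≈ 485 turns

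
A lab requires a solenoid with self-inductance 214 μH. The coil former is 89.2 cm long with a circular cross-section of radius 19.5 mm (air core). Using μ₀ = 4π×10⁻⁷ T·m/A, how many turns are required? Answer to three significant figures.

N ≈ 357 turns

A = πr² = π(1.950×10^-2 m)² = 1.1946×10^-3 m².
From L = μ₀N²A/ℓ, N = √(Lℓ / (μ₀A)).
N = √[(2.140×10^-4)(0.892) / ((4π×10⁻⁷)×1.1946×10^-3)] = √(1.272×10^5) ≈ 356.6.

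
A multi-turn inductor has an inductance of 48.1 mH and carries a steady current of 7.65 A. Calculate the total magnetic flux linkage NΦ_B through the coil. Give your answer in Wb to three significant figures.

NΦ_B ≈ 0.368 Wb

From L = NΦ_B/I, the flux linkage is NΦ_B = LI.
NΦ_B = (4.810×10^-2 H)(7.65 A) = 0.368 Wb.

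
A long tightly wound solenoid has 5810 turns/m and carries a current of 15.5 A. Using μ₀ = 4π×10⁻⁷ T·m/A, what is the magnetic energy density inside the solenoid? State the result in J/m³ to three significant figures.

u ≈ 5100 J/m³

B = μ₀nI = (4π×10⁻⁷)(5.810×10^3)(15.5) = 0.1132 T.
u = B²/(2μ₀) = (0.1132)²/(2×4π×10⁻⁷) = 5.096×10^3 J/m³.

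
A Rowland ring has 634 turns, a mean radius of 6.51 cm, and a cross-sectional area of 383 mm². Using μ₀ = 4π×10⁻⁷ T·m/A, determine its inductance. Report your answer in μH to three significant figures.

L ≈ 473 μH

For a thin toroid, L = μ₀N²A/(2πR).
L = (4π×10⁻⁷)(634)²(3.830×10^-4) / (2π×6.510×10^-2 m) = 4.730×10^-4 H.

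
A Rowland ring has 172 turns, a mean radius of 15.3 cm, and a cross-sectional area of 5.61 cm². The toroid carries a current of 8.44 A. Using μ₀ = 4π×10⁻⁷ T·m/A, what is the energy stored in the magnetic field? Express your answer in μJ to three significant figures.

U ≈ 773 μJ

L = μ₀N²A/(2πR) = (4π×10⁻⁷)(172)²(5.610×10^-4)/(2π×0.153) = 2.169×10^-5 H.
U = ½LI² = ½(2.169×10^-5)(8.44)² = 7.727×10^-4 J.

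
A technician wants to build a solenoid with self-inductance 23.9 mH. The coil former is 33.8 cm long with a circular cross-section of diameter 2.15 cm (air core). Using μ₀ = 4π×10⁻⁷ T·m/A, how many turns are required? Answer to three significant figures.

N ≈ 4210 turns

A = π(d/2)² = π(1.075×10^-2 m)² = 3.631×10^-4 m².
From L = μ₀N²A/ℓ, N = √(Lℓ / (μ₀A)).
N = √[(2.390×10^-2)(0.338) / ((4π×10⁻⁷)×3.631×10^-4)] = √(1.771×10^7) ≈ 4207.9.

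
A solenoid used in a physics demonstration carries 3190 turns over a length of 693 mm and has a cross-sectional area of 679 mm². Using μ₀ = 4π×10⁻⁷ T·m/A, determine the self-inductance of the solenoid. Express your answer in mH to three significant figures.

L ≈ 12.5 mH

A = 679 mm² = 6.790×10^-4 m².
For a long solenoid, L = μ₀N²A/ℓ.
L = (4π×10⁻⁷)(3190)²(6.790×10^-4)/(0.693 m) = 1.253×10^-2 H.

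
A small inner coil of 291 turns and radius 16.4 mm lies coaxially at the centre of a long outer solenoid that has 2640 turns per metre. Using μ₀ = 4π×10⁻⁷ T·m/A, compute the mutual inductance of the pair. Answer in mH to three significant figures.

The outer solenoid produces a uniform field B₁ = μ₀n₁I₁ across the inner coil,
so the flux linkage is N₂Φ = N₂B₁A₂ = μ₀n₁N₂A₂·I₁, giving M = μ₀n₁N₂A₂.
A₂ = πr² = π(1.640×10^-2 m)² = 8.450×10^-4 m².
M = (4π×10⁻⁷)(2640)(291)(8.450×10^-4) = 8.157×10^-4 H.

M ≈ 0.816 mH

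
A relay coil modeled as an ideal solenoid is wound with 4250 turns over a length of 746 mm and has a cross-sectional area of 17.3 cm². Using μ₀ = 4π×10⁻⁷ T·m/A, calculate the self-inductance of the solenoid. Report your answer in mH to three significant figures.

A = 17.3 cm² = 1.730×10^-3 m².
For a long solenoid, L = μ₀N²A/ℓ.
L = (4π×10⁻⁷)(4250)²(1.730×10^-3)/(0.746 m) = 5.264×10^-2 H.

L ≈ 52.6 mH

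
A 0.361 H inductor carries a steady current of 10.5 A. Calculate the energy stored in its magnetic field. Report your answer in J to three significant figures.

Stored magnetic energy: U = ½LI².
U = ½(0.361 H)(10.5 A)² = 19.9 J.

U ≈ 19.9 J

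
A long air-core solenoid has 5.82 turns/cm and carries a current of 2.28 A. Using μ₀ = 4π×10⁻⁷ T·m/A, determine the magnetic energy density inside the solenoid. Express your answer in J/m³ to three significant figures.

u ≈ 1.11 J/m³

B = μ₀nI = (4π×10⁻⁷)(582)(2.28) = 1.668×10^-3 T.
u = B²/(2μ₀) = (1.668×10^-3)²/(2×4π×10⁻⁷) = 1.106 J/m³.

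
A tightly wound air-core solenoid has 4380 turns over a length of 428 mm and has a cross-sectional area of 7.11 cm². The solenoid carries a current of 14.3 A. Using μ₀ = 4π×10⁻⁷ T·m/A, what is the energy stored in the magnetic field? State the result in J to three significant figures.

U ≈ 4.09 J

A = 7.11 cm² = 7.110×10^-4 m².
L = μ₀N²A/ℓ = (4π×10⁻⁷)(4380)²(7.110×10^-4)/(0.428) = 4.0048×10^-2 H.
U = ½LI² = ½(4.0048×10^-2)(14.3)² = 4.0947 J.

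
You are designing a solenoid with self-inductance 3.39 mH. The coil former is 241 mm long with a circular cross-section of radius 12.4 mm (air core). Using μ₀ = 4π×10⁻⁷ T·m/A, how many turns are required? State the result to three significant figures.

A = πr² = π(1.240×10^-2 m)² = 4.831×10^-4 m².
From L = μ₀N²A/ℓ, N = √(Lℓ / (μ₀A)).
N = √[(3.390×10^-3)(0.241) / ((4π×10⁻⁷)×4.831×10^-4)] = √(1.346×10^6) ≈ 1160.1.

N ≈ 1160 turns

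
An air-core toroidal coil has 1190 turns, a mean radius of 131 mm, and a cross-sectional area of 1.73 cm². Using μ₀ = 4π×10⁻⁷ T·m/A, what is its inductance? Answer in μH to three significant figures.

For a thin toroid, L = μ₀N²A/(2πR).
L = (4π×10⁻⁷)(1190)²(1.730×10^-4) / (2π×0.131 m) = 3.740×10^-4 H.

L ≈ 374 μH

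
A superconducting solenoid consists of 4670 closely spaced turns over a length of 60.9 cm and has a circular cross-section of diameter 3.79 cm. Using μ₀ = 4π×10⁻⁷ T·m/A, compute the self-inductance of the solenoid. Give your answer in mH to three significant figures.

A = π(d/2)² = π(1.895×10^-2 m)² = 1.128×10^-3 m².
For a long solenoid, L = μ₀N²A/ℓ.
L = (4π×10⁻⁷)(4670)²(1.128×10^-3)/(0.609 m) = 5.077×10^-2 H.

L ≈ 50.8 mH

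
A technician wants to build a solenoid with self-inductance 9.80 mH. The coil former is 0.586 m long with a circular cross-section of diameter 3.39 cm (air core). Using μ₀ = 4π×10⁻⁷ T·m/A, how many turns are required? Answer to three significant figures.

A = π(d/2)² = π(1.695×10^-2 m)² = 9.026×10^-4 m².
From L = μ₀N²A/ℓ, N = √(Lℓ / (μ₀A)).
N = √[(9.800×10^-3)(0.586) / ((4π×10⁻⁷)×9.026×10^-4)] = √(5.063×10^6) ≈ 2250.2.

N ≈ 2250 turns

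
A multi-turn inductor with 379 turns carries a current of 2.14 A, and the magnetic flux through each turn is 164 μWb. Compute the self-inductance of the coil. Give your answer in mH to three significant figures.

Self-inductance is defined by L = NΦ_B/I (flux linkage over current).
L = (379)(1.640×10^-4 Wb)/(2.14 A) = 2.904×10^-2 H.

L ≈ 29.0 mH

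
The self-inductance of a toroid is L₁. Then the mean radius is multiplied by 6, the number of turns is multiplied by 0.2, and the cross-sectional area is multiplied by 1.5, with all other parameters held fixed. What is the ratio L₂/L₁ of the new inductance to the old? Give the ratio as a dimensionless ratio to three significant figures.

L₂/L₁ = 0.0100

For a toroid, L ∝ μᵣN²A/R.
L₂/L₁ = (6)^-1 × (0.2)^2 × (1.5) = 0.0100.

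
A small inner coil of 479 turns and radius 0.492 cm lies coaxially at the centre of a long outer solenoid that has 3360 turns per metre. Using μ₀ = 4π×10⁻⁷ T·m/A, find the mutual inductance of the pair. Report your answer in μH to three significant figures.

The outer solenoid produces a uniform field B₁ = μ₀n₁I₁ across the inner coil,
so the flux linkage is N₂Φ = N₂B₁A₂ = μ₀n₁N₂A₂·I₁, giving M = μ₀n₁N₂A₂.
A₂ = πr² = π(4.920×10^-3 m)² = 7.6047×10^-5 m².
M = (4π×10⁻⁷)(3360)(479)(7.6047×10^-5) = 1.538×10^-4 H.

M ≈ 154 μH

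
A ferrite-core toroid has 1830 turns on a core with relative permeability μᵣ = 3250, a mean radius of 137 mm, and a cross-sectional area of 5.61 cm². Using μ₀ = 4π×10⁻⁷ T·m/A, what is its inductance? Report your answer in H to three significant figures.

L ≈ 8.91 H

For a thin toroid, L = μ₀μᵣN²A/(2πR).
L = (4π×10⁻⁷)(3250)(1830)²(5.610×10^-4) / (2π×0.137 m) = 8.914 H.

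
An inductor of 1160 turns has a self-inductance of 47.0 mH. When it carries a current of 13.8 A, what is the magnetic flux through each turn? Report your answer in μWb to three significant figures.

From L = NΦ_B/I, the flux per turn is Φ_B = LI/N.
Φ_B = (4.700×10^-2 H)(13.8 A)/1160 = 5.591×10^-4 Wb.

Φ_B ≈ 559 μWb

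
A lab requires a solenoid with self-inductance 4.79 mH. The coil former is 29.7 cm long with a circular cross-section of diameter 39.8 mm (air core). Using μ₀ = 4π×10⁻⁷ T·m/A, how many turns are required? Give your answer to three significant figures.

N ≈ 954 turns

A = π(d/2)² = π(1.990×10^-2 m)² = 1.244×10^-3 m².
From L = μ₀N²A/ℓ, N = √(Lℓ / (μ₀A)).
N = √[(4.790×10^-3)(0.297) / ((4π×10⁻⁷)×1.244×10^-3)] = √(9.100×10^5) ≈ 953.9.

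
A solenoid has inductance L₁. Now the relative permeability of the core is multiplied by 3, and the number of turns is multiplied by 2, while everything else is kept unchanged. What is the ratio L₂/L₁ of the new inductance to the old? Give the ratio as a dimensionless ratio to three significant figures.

L₂/L₁ = 12.0

For a solenoid, L ∝ μᵣN²A/ℓ.
L₂/L₁ = (3) × (2)^2 = 12.0.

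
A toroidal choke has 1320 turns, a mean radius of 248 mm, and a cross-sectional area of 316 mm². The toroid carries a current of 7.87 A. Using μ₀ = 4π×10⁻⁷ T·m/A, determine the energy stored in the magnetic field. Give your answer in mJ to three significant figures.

U ≈ 13.8 mJ

L = μ₀N²A/(2πR) = (4π×10⁻⁷)(1320)²(3.160×10^-4)/(2π×0.248) = 4.440×10^-4 H.
U = ½LI² = ½(4.440×10^-4)(7.87)² = 1.375×10^-2 J.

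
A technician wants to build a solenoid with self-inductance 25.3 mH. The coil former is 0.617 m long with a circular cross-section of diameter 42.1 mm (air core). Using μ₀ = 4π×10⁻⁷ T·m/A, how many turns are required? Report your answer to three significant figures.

A = π(d/2)² = π(2.105×10^-2 m)² = 1.392×10^-3 m².
From L = μ₀N²A/ℓ, N = √(Lℓ / (μ₀A)).
N = √[(2.530×10^-2)(0.617) / ((4π×10⁻⁷)×1.392×10^-3)] = √(8.924×10^6) ≈ 2987.2.

N ≈ 2990 turns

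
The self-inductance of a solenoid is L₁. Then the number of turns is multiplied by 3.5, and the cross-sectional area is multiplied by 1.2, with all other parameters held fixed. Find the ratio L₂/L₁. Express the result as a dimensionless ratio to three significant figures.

For a solenoid, L ∝ μᵣN²A/ℓ.
L₂/L₁ = (3.5)^2 × (1.2) = 14.7.

L₂/L₁ = 14.7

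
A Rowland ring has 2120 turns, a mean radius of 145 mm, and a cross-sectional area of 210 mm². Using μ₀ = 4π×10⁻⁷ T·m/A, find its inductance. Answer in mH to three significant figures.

For a thin toroid, L = μ₀N²A/(2πR).
L = (4π×10⁻⁷)(2120)²(2.100×10^-4) / (2π×0.145 m) = 1.302×10^-3 H.

L ≈ 1.30 mH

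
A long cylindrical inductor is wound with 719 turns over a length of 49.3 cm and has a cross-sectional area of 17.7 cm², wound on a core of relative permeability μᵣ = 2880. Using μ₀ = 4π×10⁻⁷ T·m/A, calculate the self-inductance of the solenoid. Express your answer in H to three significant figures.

L ≈ 6.72 H

A = 17.7 cm² = 1.770×10^-3 m².
For a long solenoid, L = μ₀μᵣN²A/ℓ.
L = (4π×10⁻⁷)(2880)(719)²(1.770×10^-3)/(0.493 m) = 6.717 H.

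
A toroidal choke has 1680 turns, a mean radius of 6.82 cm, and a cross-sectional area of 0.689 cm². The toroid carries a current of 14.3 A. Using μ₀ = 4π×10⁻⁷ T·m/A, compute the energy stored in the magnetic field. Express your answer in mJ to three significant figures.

U ≈ 58.3 mJ

L = μ₀N²A/(2πR) = (4π×10⁻⁷)(1680)²(6.890×10^-5)/(2π×6.820×10^-2) = 5.703×10^-4 H.
U = ½LI² = ½(5.703×10^-4)(14.3)² = 5.831×10^-2 J.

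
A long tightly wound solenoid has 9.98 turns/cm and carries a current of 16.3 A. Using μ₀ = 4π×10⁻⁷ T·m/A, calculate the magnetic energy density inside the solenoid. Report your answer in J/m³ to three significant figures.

B = μ₀nI = (4π×10⁻⁷)(998)(16.3) = 2.044×10^-2 T.
u = B²/(2μ₀) = (2.044×10^-2)²/(2×4π×10⁻⁷) = 166.3 J/m³.

u ≈ 166 J/m³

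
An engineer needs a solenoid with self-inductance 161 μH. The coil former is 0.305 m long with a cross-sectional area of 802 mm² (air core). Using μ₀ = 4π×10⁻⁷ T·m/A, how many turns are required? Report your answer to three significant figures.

N ≈ 221 turns

A = 802 mm² = 8.020×10^-4 m².
From L = μ₀N²A/ℓ, N = √(Lℓ / (μ₀A)).
N = √[(1.610×10^-4)(0.305) / ((4π×10⁻⁷)×8.020×10^-4)] = √(4.872×10^4) ≈ 220.7.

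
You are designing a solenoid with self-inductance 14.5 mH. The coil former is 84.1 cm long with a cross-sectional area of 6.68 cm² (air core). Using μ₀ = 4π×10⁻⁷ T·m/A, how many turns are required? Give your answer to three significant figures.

N ≈ 3810 turns

A = 6.68 cm² = 6.680×10^-4 m².
From L = μ₀N²A/ℓ, N = √(Lℓ / (μ₀A)).
N = √[(1.450×10^-2)(0.841) / ((4π×10⁻⁷)×6.680×10^-4)] = √(1.453×10^7) ≈ 3811.4.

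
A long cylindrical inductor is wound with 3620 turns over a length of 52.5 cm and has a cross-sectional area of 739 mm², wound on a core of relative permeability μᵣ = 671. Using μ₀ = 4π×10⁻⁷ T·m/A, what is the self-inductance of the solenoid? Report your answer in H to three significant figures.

L ≈ 15.6 H

A = 739 mm² = 7.390×10^-4 m².
For a long solenoid, L = μ₀μᵣN²A/ℓ.
L = (4π×10⁻⁷)(671)(3620)²(7.390×10^-4)/(0.525 m) = 15.55 H.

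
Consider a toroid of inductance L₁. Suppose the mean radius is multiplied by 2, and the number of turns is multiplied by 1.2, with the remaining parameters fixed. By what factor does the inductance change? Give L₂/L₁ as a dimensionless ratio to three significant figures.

For a toroid, L ∝ μᵣN²A/R.
L₂/L₁ = (2)^-1 × (1.2)^2 = 0.720.

L₂/L₁ = 0.720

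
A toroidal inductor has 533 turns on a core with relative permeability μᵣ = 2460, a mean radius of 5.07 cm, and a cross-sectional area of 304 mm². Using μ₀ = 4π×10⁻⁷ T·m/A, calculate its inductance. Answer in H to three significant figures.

L ≈ 0.838 H

For a thin toroid, L = μ₀μᵣN²A/(2πR).
L = (4π×10⁻⁷)(2460)(533)²(3.040×10^-4) / (2π×5.070×10^-2 m) = 0.8381 H.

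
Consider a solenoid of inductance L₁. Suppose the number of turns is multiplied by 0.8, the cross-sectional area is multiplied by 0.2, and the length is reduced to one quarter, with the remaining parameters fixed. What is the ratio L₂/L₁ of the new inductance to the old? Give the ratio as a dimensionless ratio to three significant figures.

L₂/L₁ = 0.512

For a solenoid, L ∝ μᵣN²A/ℓ.
L₂/L₁ = (0.8)^2 × (0.2) × (0.25)^-1 = 0.512.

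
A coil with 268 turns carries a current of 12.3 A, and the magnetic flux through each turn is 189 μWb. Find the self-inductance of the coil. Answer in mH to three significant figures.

L ≈ 4.12 mH

Self-inductance is defined by L = NΦ_B/I (flux linkage over current).
L = (268)(1.890×10^-4 Wb)/(12.3 A) = 4.118×10^-3 H.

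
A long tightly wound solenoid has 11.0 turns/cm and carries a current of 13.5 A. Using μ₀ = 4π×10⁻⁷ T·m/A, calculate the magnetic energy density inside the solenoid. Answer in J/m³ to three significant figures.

B = μ₀nI = (4π×10⁻⁷)(1.100×10^3)(13.5) = 1.866×10^-2 T.
u = B²/(2μ₀) = (1.866×10^-2)²/(2×4π×10⁻⁷) = 138.6 J/m³.

u ≈ 139 J/m³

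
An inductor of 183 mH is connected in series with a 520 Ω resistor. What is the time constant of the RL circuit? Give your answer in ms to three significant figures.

τ = L/R = (0.183 H)/(520 Ω) = 3.519×10^-4 s.

τ ≈ 0.352 ms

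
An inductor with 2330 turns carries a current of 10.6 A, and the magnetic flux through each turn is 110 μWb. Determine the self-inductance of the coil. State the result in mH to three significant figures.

L ≈ 24.2 mH

Self-inductance is defined by L = NΦ_B/I (flux linkage over current).
L = (2330)(1.100×10^-4 Wb)/(10.6 A) = 2.418×10^-2 H.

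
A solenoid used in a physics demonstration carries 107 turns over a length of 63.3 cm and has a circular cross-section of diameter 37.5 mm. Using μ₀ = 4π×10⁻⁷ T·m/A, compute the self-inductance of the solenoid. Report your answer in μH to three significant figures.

L ≈ 25.1 μH

A = π(d/2)² = π(1.875×10^-2 m)² = 1.104×10^-3 m².
For a long solenoid, L = μ₀N²A/ℓ.
L = (4π×10⁻⁷)(107)²(1.104×10^-3)/(0.633 m) = 2.510×10^-5 H.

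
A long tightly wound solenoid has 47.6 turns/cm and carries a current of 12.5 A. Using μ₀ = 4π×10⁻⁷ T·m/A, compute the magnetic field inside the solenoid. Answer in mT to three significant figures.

B ≈ 74.8 mT

Inside a long solenoid, B = μ₀nI.
B = (4π×10⁻⁷)(4.760×10^3 m⁻¹)(12.5 A) = 7.477×10^-2 T.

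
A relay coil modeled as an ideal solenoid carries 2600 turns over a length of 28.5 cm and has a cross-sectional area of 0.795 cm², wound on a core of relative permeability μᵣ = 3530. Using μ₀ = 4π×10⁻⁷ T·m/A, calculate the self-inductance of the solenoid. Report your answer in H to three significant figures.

A = 0.795 cm² = 7.950×10^-5 m².
For a long solenoid, L = μ₀μᵣN²A/ℓ.
L = (4π×10⁻⁷)(3530)(2600)²(7.950×10^-5)/(0.285 m) = 8.3648 H.

L ≈ 8.36 H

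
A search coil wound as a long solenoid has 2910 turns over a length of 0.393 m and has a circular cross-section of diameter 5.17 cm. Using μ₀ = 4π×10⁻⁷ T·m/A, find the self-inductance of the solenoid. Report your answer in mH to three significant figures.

A = π(d/2)² = π(2.585×10^-2 m)² = 2.099×10^-3 m².
For a long solenoid, L = μ₀N²A/ℓ.
L = (4π×10⁻⁷)(2910)²(2.099×10^-3)/(0.393 m) = 5.684×10^-2 H.

L ≈ 56.8 mH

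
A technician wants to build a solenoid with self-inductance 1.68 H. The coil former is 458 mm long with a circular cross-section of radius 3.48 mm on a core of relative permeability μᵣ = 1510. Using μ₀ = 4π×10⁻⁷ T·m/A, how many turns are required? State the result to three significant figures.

N ≈ 3260 turns

A = πr² = π(3.480×10^-3 m)² = 3.8046×10^-5 m².
From L = μ₀μᵣN²A/ℓ, N = √(Lℓ / (μ₀μᵣA)).
N = √[(1.68)(0.458) / ((4π×10⁻⁷)(1510)×3.8046×10^-5)] = √(1.066×10^7) ≈ 3264.7.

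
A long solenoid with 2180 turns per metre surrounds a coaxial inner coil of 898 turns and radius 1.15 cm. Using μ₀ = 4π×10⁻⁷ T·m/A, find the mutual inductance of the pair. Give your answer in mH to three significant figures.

The outer solenoid produces a uniform field B₁ = μ₀n₁I₁ across the inner coil,
so the flux linkage is N₂Φ = N₂B₁A₂ = μ₀n₁N₂A₂·I₁, giving M = μ₀n₁N₂A₂.
A₂ = πr² = π(1.150×10^-2 m)² = 4.1548×10^-4 m².
M = (4π×10⁻⁷)(2180)(898)(4.1548×10^-4) = 1.022×10^-3 H.

M ≈ 1.02 mH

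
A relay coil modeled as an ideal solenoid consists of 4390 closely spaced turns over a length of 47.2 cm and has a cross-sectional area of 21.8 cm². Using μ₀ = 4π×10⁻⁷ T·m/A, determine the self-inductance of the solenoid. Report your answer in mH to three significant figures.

L ≈ 112 mH

A = 21.8 cm² = 2.180×10^-3 m².
For a long solenoid, L = μ₀N²A/ℓ.
L = (4π×10⁻⁷)(4390)²(2.180×10^-3)/(0.472 m) = 0.1119 H.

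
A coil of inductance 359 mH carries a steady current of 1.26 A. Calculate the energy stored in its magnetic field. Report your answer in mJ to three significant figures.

U ≈ 285 mJ

Stored magnetic energy: U = ½LI².
U = ½(0.359 H)(1.26 A)² = 0.285 J.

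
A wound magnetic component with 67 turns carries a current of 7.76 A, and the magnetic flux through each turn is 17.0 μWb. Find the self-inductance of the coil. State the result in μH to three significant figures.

L ≈ 147 μH

Self-inductance is defined by L = NΦ_B/I (flux linkage over current).
L = (67)(1.700×10^-5 Wb)/(7.76 A) = 1.468×10^-4 H.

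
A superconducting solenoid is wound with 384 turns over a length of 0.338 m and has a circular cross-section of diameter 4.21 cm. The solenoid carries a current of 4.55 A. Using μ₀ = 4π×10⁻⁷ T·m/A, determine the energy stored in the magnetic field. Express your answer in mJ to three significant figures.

A = π(d/2)² = π(2.105×10^-2 m)² = 1.392×10^-3 m².
L = μ₀N²A/ℓ = (4π×10⁻⁷)(384)²(1.392×10^-3)/(0.338) = 7.631×10^-4 H.
U = ½LI² = ½(7.631×10^-4)(4.55)² = 7.900×10^-3 J.

U ≈ 7.90 mJ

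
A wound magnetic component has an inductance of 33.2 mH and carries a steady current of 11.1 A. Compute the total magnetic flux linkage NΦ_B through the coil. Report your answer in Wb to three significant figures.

NΦ_B ≈ 0.369 Wb

From L = NΦ_B/I, the flux linkage is NΦ_B = LI.
NΦ_B = (3.320×10^-2 H)(11.1 A) = 0.3685 Wb.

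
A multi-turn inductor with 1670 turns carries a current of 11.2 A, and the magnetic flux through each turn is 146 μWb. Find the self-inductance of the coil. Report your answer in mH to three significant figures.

Self-inductance is defined by L = NΦ_B/I (flux linkage over current).
L = (1670)(1.460×10^-4 Wb)/(11.2 A) = 2.177×10^-2 H.

L ≈ 21.8 mH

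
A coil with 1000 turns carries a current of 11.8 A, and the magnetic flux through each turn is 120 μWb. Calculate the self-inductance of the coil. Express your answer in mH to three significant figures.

Self-inductance is defined by L = NΦ_B/I (flux linkage over current).
L = (1000)(1.200×10^-4 Wb)/(11.8 A) = 1.017×10^-2 H.

L ≈ 10.2 mH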